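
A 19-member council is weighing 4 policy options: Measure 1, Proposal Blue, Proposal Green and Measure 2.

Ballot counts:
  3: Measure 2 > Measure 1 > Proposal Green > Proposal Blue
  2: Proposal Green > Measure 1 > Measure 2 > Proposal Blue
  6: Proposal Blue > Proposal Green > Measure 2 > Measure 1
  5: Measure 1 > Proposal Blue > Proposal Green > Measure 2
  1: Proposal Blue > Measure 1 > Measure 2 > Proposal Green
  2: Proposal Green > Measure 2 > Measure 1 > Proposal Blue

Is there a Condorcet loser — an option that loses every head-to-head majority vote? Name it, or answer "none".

Head-to-head results (19 council members):
Measure 1 vs Proposal Blue: Measure 1 is ranked higher on 3+2+5+2 = 12 ballots, Proposal Blue on 7. Measure 1 wins 12–7.
Measure 1 vs Proposal Green: Measure 1 is ranked higher on 3+5+1 = 9 ballots, Proposal Green on 10. Proposal Green wins 10–9.
Measure 1 vs Measure 2: 8 to 11, Measure 2.
Proposal Blue vs Proposal Green: Proposal Blue, 12–7.
Proposal Blue–Measure 2: Proposal Blue 12–7.
Proposal Green vs Measure 2: Proposal Green preferred on 2+6+5+2 = 15 ballots; Proposal Green wins 15–4.
No option is winless: Measure 1 beats Proposal Blue; Proposal Blue beats Proposal Green; Proposal Green beats Measure 1; Measure 2 beats Measure 1. There is no Condorcet loser.

none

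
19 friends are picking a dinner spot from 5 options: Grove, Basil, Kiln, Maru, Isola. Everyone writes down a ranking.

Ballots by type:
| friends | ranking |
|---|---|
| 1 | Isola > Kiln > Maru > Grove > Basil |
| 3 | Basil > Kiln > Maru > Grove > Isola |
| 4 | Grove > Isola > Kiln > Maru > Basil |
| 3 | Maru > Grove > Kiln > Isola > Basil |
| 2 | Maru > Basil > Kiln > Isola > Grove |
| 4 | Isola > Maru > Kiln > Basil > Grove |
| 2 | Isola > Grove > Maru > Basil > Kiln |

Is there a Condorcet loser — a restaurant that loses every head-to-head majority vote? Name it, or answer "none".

Basil

Head-to-head results (19 friends):
Grove–Basil: Grove 10–9.
Grove–Kiln: Kiln 10–9.
Grove vs Maru: Grove preferred on 4+2 = 6 ballots; Maru wins 13–6.
Grove vs Isola: 3+4+3 = 10 for Grove, 9 for Isola — Grove by 10–9.
Basil vs Kiln: 7 to 12, Kiln.
Basil vs Maru: 3 for Basil, 16 for Maru — Maru by 16–3.
Basil vs Isola: Basil preferred on 3+2 = 5 ballots; Isola wins 14–5.
Kiln vs Maru: Kiln is ranked higher on 1+3+4 = 8 ballots, Maru on 11. Maru wins 11–8.
Kiln vs Isola: Isola wins 11–8.
Maru vs Isola: 8 to 11, Isola.
Basil loses to every other restaurant — it is the Condorcet loser.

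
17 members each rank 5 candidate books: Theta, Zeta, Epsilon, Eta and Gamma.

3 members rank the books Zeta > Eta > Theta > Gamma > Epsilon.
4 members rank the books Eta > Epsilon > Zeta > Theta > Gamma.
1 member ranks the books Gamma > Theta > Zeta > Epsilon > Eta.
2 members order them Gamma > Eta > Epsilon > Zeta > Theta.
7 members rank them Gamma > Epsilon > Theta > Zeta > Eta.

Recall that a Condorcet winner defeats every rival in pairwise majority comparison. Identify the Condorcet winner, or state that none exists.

Head-to-head results (17 members):
Theta vs Zeta: Zeta wins 9–8.
Theta–Epsilon: Epsilon 13–4.
Theta vs Eta: Eta wins 9–8.
Theta vs Gamma: Gamma wins 10–7.
Zeta–Epsilon: Epsilon 13–4.
Zeta vs Eta: Zeta, 11–6.
Zeta vs Gamma: Gamma, 10–7.
Epsilon vs Eta: Eta, 9–8.
Epsilon vs Gamma: Gamma wins 13–4.
Eta vs Gamma: Gamma wins 10–7.
Only Gamma has no losses; Gamma is the Condorcet winner.

Gamma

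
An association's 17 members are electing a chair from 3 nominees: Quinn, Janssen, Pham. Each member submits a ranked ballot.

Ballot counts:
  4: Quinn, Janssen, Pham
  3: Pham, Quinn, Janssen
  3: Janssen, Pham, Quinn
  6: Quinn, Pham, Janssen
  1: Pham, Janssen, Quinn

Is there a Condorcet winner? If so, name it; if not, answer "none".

Quinn

Check each pair by majority over 17 ballots:
Quinn vs Janssen: Quinn is ranked higher on 4+3+6 = 13 ballots, Janssen on 4. Quinn wins 13–4.
Quinn vs Pham: 4+6 = 10 for Quinn, 7 for Pham — Quinn by 10–7.
Janssen vs Pham: 4+3 = 7 for Janssen, 10 for Pham — Pham by 10–7.
Only Quinn has no losses; Quinn is the Condorcet winner.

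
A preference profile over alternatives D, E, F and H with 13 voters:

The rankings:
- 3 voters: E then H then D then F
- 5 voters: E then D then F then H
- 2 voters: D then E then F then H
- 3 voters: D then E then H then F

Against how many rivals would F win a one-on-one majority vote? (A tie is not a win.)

1

F against each rival (13 voters):
F vs D: 0 to 13, D.
F–E: E 13–0.
F vs H: F is ranked higher on 5+2 = 7 ballots, H on 6. F wins 7–6.
F beats H; loses to D, E — 1 pairwise win.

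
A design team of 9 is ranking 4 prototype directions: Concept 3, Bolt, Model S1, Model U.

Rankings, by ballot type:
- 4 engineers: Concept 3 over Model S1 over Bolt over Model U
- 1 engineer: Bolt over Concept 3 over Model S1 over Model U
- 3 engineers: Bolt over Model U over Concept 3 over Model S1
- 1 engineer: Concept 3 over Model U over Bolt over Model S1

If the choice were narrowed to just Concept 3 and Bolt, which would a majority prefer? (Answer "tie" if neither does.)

Ballots ranking Concept 3 above Bolt: 4 + 1 = 5.
Ballots ranking Bolt above Concept 3: 9 − 5 = 4.
Concept 3 wins the head-to-head 5–4.

Concept 3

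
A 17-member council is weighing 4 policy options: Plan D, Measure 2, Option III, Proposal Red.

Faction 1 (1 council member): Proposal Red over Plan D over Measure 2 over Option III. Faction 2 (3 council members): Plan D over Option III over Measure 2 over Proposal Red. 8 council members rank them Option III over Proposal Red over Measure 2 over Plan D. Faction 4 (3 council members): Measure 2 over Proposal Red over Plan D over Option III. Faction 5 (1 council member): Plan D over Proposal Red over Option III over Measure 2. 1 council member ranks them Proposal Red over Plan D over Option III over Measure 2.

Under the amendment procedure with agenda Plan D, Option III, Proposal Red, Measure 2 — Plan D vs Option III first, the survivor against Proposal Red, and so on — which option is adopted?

Round 1: Plan D vs Option III — 9–8, Plan D advances.
Round 2: Plan D vs Proposal Red — 4–13, Proposal Red advances.
Round 3: Proposal Red vs Measure 2 — 11–6, Proposal Red advances.
Proposal Red survives the agenda.

Proposal Red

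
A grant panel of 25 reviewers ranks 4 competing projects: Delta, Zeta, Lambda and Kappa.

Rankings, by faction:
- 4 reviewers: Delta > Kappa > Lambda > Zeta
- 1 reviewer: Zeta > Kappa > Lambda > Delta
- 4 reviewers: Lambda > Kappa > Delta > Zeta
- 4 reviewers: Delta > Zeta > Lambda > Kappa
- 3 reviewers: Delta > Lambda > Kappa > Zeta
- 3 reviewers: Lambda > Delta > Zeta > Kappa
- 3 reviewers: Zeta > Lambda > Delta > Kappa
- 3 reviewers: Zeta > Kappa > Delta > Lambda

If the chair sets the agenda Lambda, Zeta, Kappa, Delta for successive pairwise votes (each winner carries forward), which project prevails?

Round 1: Lambda vs Zeta — 14–11, Lambda advances.
Round 2: Lambda vs Kappa — 17–8, Lambda advances.
Round 3: Lambda vs Delta — 11–14, Delta advances.
The agenda winner is Delta.

Delta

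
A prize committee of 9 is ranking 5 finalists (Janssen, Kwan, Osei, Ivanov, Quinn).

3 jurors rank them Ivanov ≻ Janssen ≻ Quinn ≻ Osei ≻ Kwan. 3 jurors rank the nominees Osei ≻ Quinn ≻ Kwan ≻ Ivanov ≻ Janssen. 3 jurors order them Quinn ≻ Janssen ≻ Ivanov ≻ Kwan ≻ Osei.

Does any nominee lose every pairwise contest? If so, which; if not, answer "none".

Head-to-head results (9 jurors):
Janssen vs Kwan: Janssen preferred on 3+3 = 6 ballots; Janssen wins 6–3.
Janssen vs Osei: 3+3 = 6 for Janssen, 3 for Osei — Janssen by 6–3.
Janssen vs Ivanov: Ivanov wins 6–3.
Janssen vs Quinn: Janssen preferred on 3 ballots; Quinn wins 6–3.
Kwan vs Osei: 3 to 6, Osei.
Kwan vs Ivanov: 3 to 6, Ivanov.
Kwan vs Quinn: 0 to 9, Quinn.
Osei vs Ivanov: Osei is ranked higher on 3 ballots, Ivanov on 6. Ivanov wins 6–3.
Osei–Quinn: Quinn 6–3.
Ivanov vs Quinn: Quinn, 6–3.
Only Kwan has no wins; Kwan is the Condorcet loser.

Kwan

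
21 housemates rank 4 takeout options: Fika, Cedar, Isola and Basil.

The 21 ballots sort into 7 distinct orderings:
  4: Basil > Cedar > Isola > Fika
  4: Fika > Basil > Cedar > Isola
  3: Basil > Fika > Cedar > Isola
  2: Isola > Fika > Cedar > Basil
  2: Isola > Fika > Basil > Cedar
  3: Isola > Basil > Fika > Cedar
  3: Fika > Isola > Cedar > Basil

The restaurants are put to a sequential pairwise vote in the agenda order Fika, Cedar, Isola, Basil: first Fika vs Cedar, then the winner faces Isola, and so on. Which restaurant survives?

Round 1: Fika vs Cedar — 17–4, Fika advances.
Round 2: Fika vs Isola — 10–11, Isola advances.
Round 3: Isola vs Basil — 10–11, Basil advances.
The agenda winner is Basil.

Basil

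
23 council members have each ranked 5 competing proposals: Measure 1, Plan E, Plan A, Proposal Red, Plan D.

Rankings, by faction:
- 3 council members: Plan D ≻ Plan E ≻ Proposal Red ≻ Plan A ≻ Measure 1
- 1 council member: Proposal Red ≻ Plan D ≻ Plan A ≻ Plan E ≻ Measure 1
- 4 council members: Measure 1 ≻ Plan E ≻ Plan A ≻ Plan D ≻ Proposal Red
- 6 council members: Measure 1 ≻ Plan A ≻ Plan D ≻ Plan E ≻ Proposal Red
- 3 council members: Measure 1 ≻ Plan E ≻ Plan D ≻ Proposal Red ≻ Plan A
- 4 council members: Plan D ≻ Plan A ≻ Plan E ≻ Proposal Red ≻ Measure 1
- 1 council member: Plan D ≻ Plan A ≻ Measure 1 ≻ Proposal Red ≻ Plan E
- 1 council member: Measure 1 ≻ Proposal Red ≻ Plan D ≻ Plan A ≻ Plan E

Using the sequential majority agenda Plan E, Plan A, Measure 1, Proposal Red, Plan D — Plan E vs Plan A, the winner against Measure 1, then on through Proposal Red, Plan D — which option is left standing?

Measure 1

Round 1: Plan E vs Plan A — 10–13, Plan A advances.
Round 2: Plan A vs Measure 1 — 9–14, Measure 1 advances.
Round 3: Measure 1 vs Proposal Red — 15–8, Measure 1 advances.
Round 4: Measure 1 vs Plan D — 14–9, Measure 1 advances.
Measure 1 survives the agenda.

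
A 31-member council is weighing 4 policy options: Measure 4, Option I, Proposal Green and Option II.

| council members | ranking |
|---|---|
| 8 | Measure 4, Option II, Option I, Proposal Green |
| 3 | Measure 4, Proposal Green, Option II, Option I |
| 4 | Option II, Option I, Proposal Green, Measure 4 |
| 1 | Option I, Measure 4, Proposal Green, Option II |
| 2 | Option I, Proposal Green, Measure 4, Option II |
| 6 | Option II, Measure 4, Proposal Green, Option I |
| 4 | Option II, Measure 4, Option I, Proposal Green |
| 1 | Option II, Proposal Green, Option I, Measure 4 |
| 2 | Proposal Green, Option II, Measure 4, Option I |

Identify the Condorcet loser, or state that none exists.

Pairwise majorities:
Measure 4 vs Option I: 8+3+6+4+2 = 23 for Measure 4, 8 for Option I — Measure 4 by 23–8.
Measure 4 vs Proposal Green: 22 to 9, Measure 4.
Measure 4 vs Option II: 14 to 17, Option II.
Option I–Proposal Green: Option I 19–12.
Option I vs Option II: 1+2 = 3 for Option I, 28 for Option II — Option II by 28–3.
Proposal Green vs Option II: Option II, 23–8.
Proposal Green is beaten in every head-to-head and is the Condorcet loser.

Proposal Green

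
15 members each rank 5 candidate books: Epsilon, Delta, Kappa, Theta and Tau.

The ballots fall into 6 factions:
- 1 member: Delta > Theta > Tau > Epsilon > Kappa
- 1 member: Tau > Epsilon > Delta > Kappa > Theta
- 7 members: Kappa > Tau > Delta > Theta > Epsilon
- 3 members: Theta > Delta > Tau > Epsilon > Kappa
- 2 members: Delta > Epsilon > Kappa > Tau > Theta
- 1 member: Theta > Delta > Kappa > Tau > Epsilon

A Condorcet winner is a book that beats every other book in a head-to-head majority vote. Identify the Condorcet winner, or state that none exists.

Pairwise majorities:
Epsilon–Delta: Delta 14–1.
Epsilon vs Kappa: Kappa wins 8–7.
Epsilon–Theta: Theta 12–3.
Epsilon–Tau: Tau 13–2.
Delta–Kappa: Delta 8–7.
Delta vs Theta: Delta, 11–4.
Delta vs Tau: Tau wins 8–7.
Kappa–Theta: Kappa 10–5.
Kappa vs Tau: Kappa wins 10–5.
Theta vs Tau: Tau, 10–5.
No book is unbeaten: Epsilon loses to Delta; Delta loses to Tau; Kappa loses to Delta; Theta loses to Delta; Tau loses to Kappa. In particular Delta → Kappa → Tau → Delta is a majority cycle — no Condorcet winner exists.

none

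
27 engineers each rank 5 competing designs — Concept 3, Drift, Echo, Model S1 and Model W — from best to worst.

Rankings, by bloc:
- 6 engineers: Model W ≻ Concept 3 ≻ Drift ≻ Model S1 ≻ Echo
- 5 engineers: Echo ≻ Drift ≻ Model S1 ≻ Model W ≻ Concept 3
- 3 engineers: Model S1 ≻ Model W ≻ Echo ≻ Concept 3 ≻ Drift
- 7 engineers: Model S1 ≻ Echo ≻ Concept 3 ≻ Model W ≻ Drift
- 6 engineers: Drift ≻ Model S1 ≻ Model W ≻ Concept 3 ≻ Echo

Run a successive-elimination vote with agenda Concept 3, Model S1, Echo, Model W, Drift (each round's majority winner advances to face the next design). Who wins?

Drift

Round 1: Concept 3 vs Model S1 — 6–21, Model S1 advances.
Round 2: Model S1 vs Echo — 22–5, Model S1 advances.
Round 3: Model S1 vs Model W — 21–6, Model S1 advances.
Round 4: Model S1 vs Drift — 10–17, Drift advances.
Drift survives the agenda.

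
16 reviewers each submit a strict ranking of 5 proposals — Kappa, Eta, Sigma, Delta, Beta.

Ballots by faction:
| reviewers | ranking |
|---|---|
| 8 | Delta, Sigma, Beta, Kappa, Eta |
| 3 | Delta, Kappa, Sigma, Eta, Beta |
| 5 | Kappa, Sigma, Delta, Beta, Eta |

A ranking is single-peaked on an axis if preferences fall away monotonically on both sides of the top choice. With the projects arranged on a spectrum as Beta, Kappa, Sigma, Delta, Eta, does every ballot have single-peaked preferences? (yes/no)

no

Axis positions: Beta=1, Kappa=2, Sigma=3, Delta=4, Eta=5.
Faction 1: ranking walks positions 4-3-1-2-5; Beta is ranked above Kappa even though Kappa lies between Beta and the peak Delta on the axis — preferences dip and rise again. Not single-peaked.
Faction 2: ranking walks positions 4-2-3-5-1; Kappa is ranked above Sigma even though Sigma lies between Kappa and the peak Delta on the axis — preferences dip and rise again. Not single-peaked.
Faction 3 (peak Kappa at position 2): ranking walks positions 2-3-4-1-5, expanding outward from the peak — single-peaked.
Faction 1 violates single-peakedness, so the profile is not single-peaked on this axis.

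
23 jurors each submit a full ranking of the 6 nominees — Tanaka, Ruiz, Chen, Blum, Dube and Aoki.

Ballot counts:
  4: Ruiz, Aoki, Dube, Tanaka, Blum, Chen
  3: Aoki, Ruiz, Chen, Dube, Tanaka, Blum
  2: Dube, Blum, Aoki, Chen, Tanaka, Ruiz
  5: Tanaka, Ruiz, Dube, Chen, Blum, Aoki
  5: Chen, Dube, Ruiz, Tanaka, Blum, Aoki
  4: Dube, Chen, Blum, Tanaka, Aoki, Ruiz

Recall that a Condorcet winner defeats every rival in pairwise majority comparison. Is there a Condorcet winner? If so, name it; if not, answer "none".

Ruiz

Pairwise majorities:
Tanaka vs Ruiz: Tanaka is ranked higher on 2+5+4 = 11 ballots, Ruiz on 12. Ruiz wins 12–11.
Tanaka vs Chen: Chen, 14–9.
Tanaka vs Blum: 17 to 6, Tanaka.
Tanaka vs Dube: Dube, 18–5.
Tanaka vs Aoki: 5+5+4 = 14 for Tanaka, 9 for Aoki — Tanaka by 14–9.
Ruiz vs Chen: 12 to 11, Ruiz.
Ruiz vs Blum: Ruiz is ranked higher on 4+3+5+5 = 17 ballots, Blum on 6. Ruiz wins 17–6.
Ruiz vs Dube: Ruiz preferred on 4+3+5 = 12 ballots; Ruiz wins 12–11.
Ruiz vs Aoki: Ruiz is ranked higher on 4+5+5 = 14 ballots, Aoki on 9. Ruiz wins 14–9.
Chen vs Blum: Chen wins 17–6.
Chen vs Dube: 8 to 15, Dube.
Chen vs Aoki: Chen, 14–9.
Blum vs Dube: Dube, 23–0.
Blum vs Aoki: 2+5+5+4 = 16 for Blum, 7 for Aoki — Blum by 16–7.
Dube vs Aoki: 2+5+5+4 = 16 for Dube, 7 for Aoki — Dube by 16–7.
Ruiz wins every pairwise contest, so Ruiz is the Condorcet winner.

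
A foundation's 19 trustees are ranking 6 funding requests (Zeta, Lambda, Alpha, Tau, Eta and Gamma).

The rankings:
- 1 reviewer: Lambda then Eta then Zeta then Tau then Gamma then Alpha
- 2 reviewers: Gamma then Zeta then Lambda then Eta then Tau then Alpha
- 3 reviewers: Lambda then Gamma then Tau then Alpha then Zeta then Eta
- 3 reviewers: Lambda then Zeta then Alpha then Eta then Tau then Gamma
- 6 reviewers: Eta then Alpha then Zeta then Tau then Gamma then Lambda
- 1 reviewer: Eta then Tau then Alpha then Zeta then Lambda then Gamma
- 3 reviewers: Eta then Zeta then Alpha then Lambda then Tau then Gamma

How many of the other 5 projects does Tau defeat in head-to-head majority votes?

1

Tau against each rival (19 reviewers):
Tau vs Zeta: Tau preferred on 3+1 = 4 ballots; Zeta wins 15–4.
Tau vs Lambda: 7 to 12, Lambda.
Tau vs Alpha: 1+2+3+1 = 7 for Tau, 12 for Alpha — Alpha by 12–7.
Tau vs Eta: 3 to 16, Eta.
Tau vs Gamma: Tau preferred on 1+3+6+1+3 = 14 ballots; Tau wins 14–5.
Tau beats Gamma; loses to Zeta, Lambda, Alpha, Eta — 1 pairwise win.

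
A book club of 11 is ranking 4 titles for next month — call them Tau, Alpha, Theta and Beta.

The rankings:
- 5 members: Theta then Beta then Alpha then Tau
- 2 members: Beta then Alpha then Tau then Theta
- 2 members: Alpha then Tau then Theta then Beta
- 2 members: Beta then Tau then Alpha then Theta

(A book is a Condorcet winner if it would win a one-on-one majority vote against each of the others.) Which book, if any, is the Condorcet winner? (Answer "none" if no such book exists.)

none

Pairwise majorities:
Tau vs Alpha: Tau preferred on 2 ballots; Alpha wins 9–2.
Tau vs Theta: 2+2+2 = 6 for Tau, 5 for Theta — Tau by 6–5.
Tau vs Beta: Tau preferred on 2 ballots; Beta wins 9–2.
Alpha vs Theta: 6 to 5, Alpha.
Alpha vs Beta: Alpha is ranked higher on 2 ballots, Beta on 9. Beta wins 9–2.
Theta vs Beta: 5+2 = 7 for Theta, 4 for Beta — Theta by 7–4.
No book is unbeaten: Tau loses to Alpha; Alpha loses to Beta; Theta loses to Tau; Beta loses to Theta. In particular Tau → Theta → Beta → Tau is a majority cycle — no Condorcet winner exists.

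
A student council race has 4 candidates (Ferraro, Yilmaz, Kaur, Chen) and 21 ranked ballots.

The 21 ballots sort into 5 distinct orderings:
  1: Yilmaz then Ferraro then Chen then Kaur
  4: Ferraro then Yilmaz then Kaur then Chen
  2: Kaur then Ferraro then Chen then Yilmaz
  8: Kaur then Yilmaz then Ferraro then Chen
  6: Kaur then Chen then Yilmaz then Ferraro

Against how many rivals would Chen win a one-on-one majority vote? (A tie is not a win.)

0

Chen against each rival (21 voters):
Chen vs Ferraro: Chen is ranked higher on 6 ballots, Ferraro on 15. Ferraro wins 15–6.
Chen vs Yilmaz: Yilmaz wins 13–8.
Chen vs Kaur: Kaur wins 20–1.
Chen beats no one; loses to Ferraro, Yilmaz, Kaur — 0 pairwise wins.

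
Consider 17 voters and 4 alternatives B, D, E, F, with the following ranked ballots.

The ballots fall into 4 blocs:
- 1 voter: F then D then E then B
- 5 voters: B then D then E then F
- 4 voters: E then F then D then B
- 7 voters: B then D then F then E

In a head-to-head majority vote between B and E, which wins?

B

Ballots ranking B above E: 5 + 7 = 12.
Ballots ranking E above B: 17 − 12 = 5.
B wins the head-to-head 12–5.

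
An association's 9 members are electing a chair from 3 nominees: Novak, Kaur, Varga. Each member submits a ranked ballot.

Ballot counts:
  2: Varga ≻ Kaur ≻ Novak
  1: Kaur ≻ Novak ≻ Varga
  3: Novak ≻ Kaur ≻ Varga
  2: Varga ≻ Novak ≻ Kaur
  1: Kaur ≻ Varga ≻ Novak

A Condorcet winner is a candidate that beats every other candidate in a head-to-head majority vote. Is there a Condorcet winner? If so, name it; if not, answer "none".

none

Head-to-head results (9 voters):
Novak–Kaur: Novak 5–4.
Novak vs Varga: Varga wins 5–4.
Kaur vs Varga: 5 to 4, Kaur.
No candidate is unbeaten: Novak loses to Varga; Kaur loses to Novak; Varga loses to Kaur. In particular Novak → Kaur → Varga → Novak is a majority cycle — no Condorcet winner exists.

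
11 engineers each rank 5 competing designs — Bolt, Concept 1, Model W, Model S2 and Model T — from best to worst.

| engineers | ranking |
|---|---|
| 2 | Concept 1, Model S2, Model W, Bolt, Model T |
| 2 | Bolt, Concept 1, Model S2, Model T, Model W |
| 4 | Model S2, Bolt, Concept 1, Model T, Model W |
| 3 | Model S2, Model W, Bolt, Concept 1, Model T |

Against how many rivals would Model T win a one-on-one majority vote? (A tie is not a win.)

Model T against each rival (11 engineers):
Model T vs Bolt: 0 for Model T, 11 for Bolt — Bolt by 11–0.
Model T–Concept 1: Concept 1 11–0.
Model T vs Model W: Model T wins 6–5.
Model T–Model S2: Model S2 11–0.
Model T beats Model W; loses to Bolt, Concept 1, Model S2 — 1 pairwise win.

1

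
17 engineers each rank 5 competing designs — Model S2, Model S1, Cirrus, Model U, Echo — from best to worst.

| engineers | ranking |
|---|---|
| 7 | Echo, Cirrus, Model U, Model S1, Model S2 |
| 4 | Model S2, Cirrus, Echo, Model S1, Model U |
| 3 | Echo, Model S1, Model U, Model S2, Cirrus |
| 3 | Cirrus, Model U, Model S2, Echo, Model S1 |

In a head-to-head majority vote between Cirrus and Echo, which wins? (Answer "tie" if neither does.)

Ballots ranking Cirrus above Echo: 4 + 3 = 7.
Ballots ranking Echo above Cirrus: 17 − 7 = 10.
Echo wins the head-to-head 10–7.

Echo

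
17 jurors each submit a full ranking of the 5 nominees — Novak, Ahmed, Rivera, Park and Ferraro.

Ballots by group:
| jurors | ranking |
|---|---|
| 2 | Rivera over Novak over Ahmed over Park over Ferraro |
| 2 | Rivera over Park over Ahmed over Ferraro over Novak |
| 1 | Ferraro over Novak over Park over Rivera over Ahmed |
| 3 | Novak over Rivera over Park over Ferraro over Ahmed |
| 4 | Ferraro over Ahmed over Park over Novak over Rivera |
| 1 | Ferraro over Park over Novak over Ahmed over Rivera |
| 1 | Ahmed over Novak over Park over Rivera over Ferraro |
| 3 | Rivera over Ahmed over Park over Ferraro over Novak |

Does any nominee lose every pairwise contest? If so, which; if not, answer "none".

Head-to-head results (17 jurors):
Novak vs Ahmed: Ahmed, 10–7.
Novak vs Rivera: 1+3+4+1+1 = 10 for Novak, 7 for Rivera — Novak by 10–7.
Novak vs Park: Park wins 10–7.
Novak–Ferraro: Ferraro 11–6.
Ahmed vs Rivera: Ahmed is ranked higher on 4+1+1 = 6 ballots, Rivera on 11. Rivera wins 11–6.
Ahmed vs Park: Ahmed, 10–7.
Ahmed–Ferraro: Ferraro 9–8.
Rivera–Park: Rivera 10–7.
Rivera vs Ferraro: 2+2+3+1+3 = 11 for Rivera, 6 for Ferraro — Rivera by 11–6.
Park vs Ferraro: Park, 11–6.
No nominee is winless: Novak beats Rivera; Ahmed beats Novak; Rivera beats Ahmed; Park beats Novak; Ferraro beats Novak. There is no Condorcet loser.

none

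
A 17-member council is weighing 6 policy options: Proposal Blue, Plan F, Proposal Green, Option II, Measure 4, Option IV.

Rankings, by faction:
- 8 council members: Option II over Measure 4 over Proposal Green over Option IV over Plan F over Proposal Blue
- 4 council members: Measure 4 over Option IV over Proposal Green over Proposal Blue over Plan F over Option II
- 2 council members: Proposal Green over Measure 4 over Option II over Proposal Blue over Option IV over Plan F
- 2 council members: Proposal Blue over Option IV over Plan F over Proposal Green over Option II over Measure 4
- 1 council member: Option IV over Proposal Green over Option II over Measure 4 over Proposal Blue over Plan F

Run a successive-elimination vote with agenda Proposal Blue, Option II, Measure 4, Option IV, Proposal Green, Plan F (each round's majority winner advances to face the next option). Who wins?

Round 1: Proposal Blue vs Option II — 6–11, Option II advances.
Round 2: Option II vs Measure 4 — 11–6, Option II advances.
Round 3: Option II vs Option IV — 10–7, Option II advances.
Round 4: Option II vs Proposal Green — 8–9, Proposal Green advances.
Round 5: Proposal Green vs Plan F — 15–2, Proposal Green advances.
The agenda winner is Proposal Green.

Proposal Green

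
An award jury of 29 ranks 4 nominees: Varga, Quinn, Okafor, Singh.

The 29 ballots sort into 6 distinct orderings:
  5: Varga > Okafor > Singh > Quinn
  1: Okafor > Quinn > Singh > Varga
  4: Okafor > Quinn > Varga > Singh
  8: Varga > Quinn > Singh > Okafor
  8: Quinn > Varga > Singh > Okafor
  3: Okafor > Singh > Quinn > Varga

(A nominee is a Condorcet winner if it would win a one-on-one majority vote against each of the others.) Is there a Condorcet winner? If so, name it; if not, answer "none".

Check each pair by majority over 29 ballots:
Varga vs Quinn: Varga is ranked higher on 5+8 = 13 ballots, Quinn on 16. Quinn wins 16–13.
Varga vs Okafor: Varga preferred on 5+8+8 = 21 ballots; Varga wins 21–8.
Varga vs Singh: 25 to 4, Varga.
Quinn vs Okafor: Quinn is ranked higher on 8+8 = 16 ballots, Okafor on 13. Quinn wins 16–13.
Quinn vs Singh: 21 to 8, Quinn.
Okafor vs Singh: Okafor is ranked higher on 5+1+4+3 = 13 ballots, Singh on 16. Singh wins 16–13.
Quinn beats each of Varga, Okafor, Singh — Quinn is the Condorcet winner.

Quinn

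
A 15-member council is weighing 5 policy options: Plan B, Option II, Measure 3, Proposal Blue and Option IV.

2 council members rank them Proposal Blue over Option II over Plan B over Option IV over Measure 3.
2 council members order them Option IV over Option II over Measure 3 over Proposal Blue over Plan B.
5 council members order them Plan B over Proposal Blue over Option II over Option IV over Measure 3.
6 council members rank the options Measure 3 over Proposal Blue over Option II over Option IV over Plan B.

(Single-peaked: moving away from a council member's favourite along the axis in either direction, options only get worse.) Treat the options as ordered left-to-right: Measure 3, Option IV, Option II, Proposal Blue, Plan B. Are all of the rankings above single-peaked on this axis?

no

Axis positions: Measure 3=1, Option IV=2, Option II=3, Proposal Blue=4, Plan B=5.
Cluster 1 (peak Proposal Blue at position 4): ranking walks positions 4-3-5-2-1, expanding outward from the peak — single-peaked.
Cluster 2 (peak Option IV at position 2): ranking walks positions 2-3-1-4-5, expanding outward from the peak — single-peaked.
Cluster 3 (peak Plan B at position 5): ranking walks positions 5-4-3-2-1, expanding outward from the peak — single-peaked.
Cluster 4: ranking walks positions 1-4-3-2-5; Proposal Blue is ranked above Option IV even though Option IV lies between Proposal Blue and the peak Measure 3 on the axis — preferences dip and rise again. Not single-peaked.
Cluster 4 violates single-peakedness, so the profile is not single-peaked on this axis.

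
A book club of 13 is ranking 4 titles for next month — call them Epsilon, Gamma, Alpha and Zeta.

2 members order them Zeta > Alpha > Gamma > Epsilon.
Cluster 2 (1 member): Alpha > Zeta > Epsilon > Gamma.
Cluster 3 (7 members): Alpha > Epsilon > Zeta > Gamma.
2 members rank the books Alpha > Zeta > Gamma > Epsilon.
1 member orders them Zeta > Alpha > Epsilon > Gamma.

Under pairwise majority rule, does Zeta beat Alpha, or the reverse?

Ballots ranking Zeta above Alpha: 2 + 1 = 3.
Ballots ranking Alpha above Zeta: 13 − 3 = 10.
Alpha wins the head-to-head 10–3.

Alpha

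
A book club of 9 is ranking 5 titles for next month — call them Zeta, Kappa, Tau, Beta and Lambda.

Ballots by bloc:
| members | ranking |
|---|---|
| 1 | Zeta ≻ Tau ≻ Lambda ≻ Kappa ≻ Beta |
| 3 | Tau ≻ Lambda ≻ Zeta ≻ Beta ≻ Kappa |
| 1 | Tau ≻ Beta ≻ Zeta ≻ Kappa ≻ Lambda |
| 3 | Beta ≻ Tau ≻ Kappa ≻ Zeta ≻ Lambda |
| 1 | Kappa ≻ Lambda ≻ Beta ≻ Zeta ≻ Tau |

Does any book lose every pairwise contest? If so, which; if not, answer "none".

Head-to-head results (9 members):
Zeta–Kappa: Zeta 5–4.
Zeta vs Tau: 2 to 7, Tau.
Zeta vs Beta: Beta, 5–4.
Zeta vs Lambda: Zeta wins 5–4.
Kappa–Tau: Tau 8–1.
Kappa–Beta: Beta 7–2.
Kappa vs Lambda: Kappa wins 5–4.
Tau vs Beta: Tau wins 5–4.
Tau–Lambda: Tau 8–1.
Beta vs Lambda: Lambda wins 5–4.
Every book wins at least one matchup (Zeta beats Kappa; Kappa beats Lambda; Tau beats Zeta; Beta beats Zeta; Lambda beats Beta), so there is no Condorcet loser.

none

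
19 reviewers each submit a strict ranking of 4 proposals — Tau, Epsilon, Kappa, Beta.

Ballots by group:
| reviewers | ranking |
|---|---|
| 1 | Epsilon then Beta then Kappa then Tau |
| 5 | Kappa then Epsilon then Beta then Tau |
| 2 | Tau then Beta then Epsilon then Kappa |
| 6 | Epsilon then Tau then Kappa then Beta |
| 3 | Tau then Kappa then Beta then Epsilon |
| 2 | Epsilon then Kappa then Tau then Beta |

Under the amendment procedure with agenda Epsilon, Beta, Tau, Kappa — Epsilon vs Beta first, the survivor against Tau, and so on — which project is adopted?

Epsilon

Round 1: Epsilon vs Beta — 14–5, Epsilon advances.
Round 2: Epsilon vs Tau — 14–5, Epsilon advances.
Round 3: Epsilon vs Kappa — 11–8, Epsilon advances.
The agenda winner is Epsilon.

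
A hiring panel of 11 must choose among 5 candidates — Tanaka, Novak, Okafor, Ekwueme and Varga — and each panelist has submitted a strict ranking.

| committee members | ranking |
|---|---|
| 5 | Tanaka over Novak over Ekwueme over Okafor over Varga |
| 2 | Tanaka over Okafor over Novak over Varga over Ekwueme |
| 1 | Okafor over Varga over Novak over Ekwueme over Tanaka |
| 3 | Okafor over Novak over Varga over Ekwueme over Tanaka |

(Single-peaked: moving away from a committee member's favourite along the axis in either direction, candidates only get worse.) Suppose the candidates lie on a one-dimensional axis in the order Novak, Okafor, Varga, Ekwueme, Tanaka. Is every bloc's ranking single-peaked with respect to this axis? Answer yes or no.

Axis positions: Novak=1, Okafor=2, Varga=3, Ekwueme=4, Tanaka=5.
Bloc 1: ranking walks positions 5-1-4-2-3; Novak is ranked above Ekwueme even though Ekwueme lies between Novak and the peak Tanaka on the axis — preferences dip and rise again. Not single-peaked.
Bloc 2: ranking walks positions 5-2-1-3-4; Okafor is ranked above Ekwueme even though Ekwueme lies between Okafor and the peak Tanaka on the axis — preferences dip and rise again. Not single-peaked.
Bloc 3 (peak Okafor at position 2): ranking walks positions 2-3-1-4-5, expanding outward from the peak — single-peaked.
Bloc 4 (peak Okafor at position 2): ranking walks positions 2-1-3-4-5, expanding outward from the peak — single-peaked.
Bloc 1 violates single-peakedness, so the profile is not single-peaked on this axis.

no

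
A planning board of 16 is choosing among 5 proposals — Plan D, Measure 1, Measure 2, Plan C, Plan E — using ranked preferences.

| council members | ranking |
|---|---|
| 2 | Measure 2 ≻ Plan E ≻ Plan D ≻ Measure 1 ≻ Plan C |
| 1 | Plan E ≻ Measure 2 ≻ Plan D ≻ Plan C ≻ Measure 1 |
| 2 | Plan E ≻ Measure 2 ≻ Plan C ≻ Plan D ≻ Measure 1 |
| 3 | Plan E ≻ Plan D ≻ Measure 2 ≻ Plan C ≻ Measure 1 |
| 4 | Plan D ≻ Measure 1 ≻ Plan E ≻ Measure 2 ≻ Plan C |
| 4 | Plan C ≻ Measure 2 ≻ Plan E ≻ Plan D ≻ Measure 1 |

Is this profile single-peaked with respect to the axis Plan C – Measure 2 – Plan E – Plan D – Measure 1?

yes

Axis positions: Plan C=1, Measure 2=2, Plan E=3, Plan D=4, Measure 1=5.
Cluster 1 (peak Measure 2 at position 2): ranking walks positions 2-3-4-5-1, expanding outward from the peak — single-peaked.
Cluster 2 (peak Plan E at position 3): ranking walks positions 3-2-4-1-5, expanding outward from the peak — single-peaked.
Cluster 3 (peak Plan E at position 3): ranking walks positions 3-2-1-4-5, expanding outward from the peak — single-peaked.
Cluster 4 (peak Plan E at position 3): ranking walks positions 3-4-2-1-5, expanding outward from the peak — single-peaked.
Cluster 5 (peak Plan D at position 4): ranking walks positions 4-5-3-2-1, expanding outward from the peak — single-peaked.
Cluster 6 (peak Plan C at position 1): ranking walks positions 1-2-3-4-5, expanding outward from the peak — single-peaked.
Every ranking is single-peaked on this axis.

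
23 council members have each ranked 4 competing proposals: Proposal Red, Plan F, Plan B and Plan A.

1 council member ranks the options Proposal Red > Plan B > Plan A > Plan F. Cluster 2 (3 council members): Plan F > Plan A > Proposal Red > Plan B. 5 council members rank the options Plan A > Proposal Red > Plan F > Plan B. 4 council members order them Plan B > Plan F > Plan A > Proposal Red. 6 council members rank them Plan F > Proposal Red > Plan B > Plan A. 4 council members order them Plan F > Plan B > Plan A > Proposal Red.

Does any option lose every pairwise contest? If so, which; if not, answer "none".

Head-to-head results (23 council members):
Proposal Red vs Plan F: 1+5 = 6 for Proposal Red, 17 for Plan F — Plan F by 17–6.
Proposal Red vs Plan B: 15 to 8, Proposal Red.
Proposal Red vs Plan A: Plan A wins 16–7.
Plan F vs Plan B: Plan F wins 18–5.
Plan F vs Plan A: Plan F, 17–6.
Plan B–Plan A: Plan B 15–8.
No option is winless: Proposal Red beats Plan B; Plan F beats Proposal Red; Plan B beats Plan A; Plan A beats Proposal Red. There is no Condorcet loser.

none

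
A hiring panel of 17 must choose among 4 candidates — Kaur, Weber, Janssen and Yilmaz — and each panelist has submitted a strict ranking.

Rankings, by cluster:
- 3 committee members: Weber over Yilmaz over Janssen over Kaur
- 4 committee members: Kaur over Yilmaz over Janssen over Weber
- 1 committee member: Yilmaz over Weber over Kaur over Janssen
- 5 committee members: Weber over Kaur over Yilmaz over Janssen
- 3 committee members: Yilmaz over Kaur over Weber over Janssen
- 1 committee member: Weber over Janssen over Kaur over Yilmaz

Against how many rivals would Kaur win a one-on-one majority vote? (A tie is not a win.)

Kaur against each rival (17 committee members):
Kaur–Weber: Weber 10–7.
Kaur vs Janssen: Kaur wins 13–4.
Kaur vs Yilmaz: Kaur is ranked higher on 4+5+1 = 10 ballots, Yilmaz on 7. Kaur wins 10–7.
Kaur beats Janssen, Yilmaz; loses to Weber — 2 pairwise wins.

2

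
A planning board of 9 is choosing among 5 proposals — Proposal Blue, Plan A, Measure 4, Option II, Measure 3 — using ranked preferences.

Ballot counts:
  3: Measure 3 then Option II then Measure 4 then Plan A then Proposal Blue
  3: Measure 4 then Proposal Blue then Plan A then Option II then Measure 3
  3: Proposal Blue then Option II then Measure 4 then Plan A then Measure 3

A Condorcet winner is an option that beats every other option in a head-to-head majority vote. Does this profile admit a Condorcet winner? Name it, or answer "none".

Pairwise majorities:
Proposal Blue vs Plan A: 6 to 3, Proposal Blue.
Proposal Blue vs Measure 4: Proposal Blue preferred on 3 ballots; Measure 4 wins 6–3.
Proposal Blue vs Option II: 3+3 = 6 for Proposal Blue, 3 for Option II — Proposal Blue by 6–3.
Proposal Blue vs Measure 3: Proposal Blue preferred on 3+3 = 6 ballots; Proposal Blue wins 6–3.
Plan A vs Measure 4: Plan A preferred on 0 ballots; Measure 4 wins 9–0.
Plan A vs Option II: Plan A preferred on 3 ballots; Option II wins 6–3.
Plan A vs Measure 3: Plan A preferred on 3+3 = 6 ballots; Plan A wins 6–3.
Measure 4 vs Option II: 3 for Measure 4, 6 for Option II — Option II by 6–3.
Measure 4 vs Measure 3: 6 to 3, Measure 4.
Option II vs Measure 3: 3+3 = 6 for Option II, 3 for Measure 3 — Option II by 6–3.
Every option loses at least once (Proposal Blue loses to Measure 4; Plan A loses to Proposal Blue; Measure 4 loses to Option II; Option II loses to Proposal Blue; Measure 3 loses to Proposal Blue). The majority relation contains the cycle Proposal Blue → Option II → Measure 4 → Proposal Blue, so there is no Condorcet winner.

none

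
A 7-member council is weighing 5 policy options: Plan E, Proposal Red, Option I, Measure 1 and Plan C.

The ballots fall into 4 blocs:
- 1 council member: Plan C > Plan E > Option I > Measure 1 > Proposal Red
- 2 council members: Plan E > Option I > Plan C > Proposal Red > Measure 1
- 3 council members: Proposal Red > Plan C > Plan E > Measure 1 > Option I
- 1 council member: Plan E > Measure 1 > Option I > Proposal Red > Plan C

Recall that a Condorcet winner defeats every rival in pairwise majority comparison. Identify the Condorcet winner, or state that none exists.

Pairwise majorities:
Plan E vs Proposal Red: 4 to 3, Plan E.
Plan E vs Option I: 1+2+3+1 = 7 for Plan E, 0 for Option I — Plan E by 7–0.
Plan E vs Measure 1: 1+2+3+1 = 7 for Plan E, 0 for Measure 1 — Plan E by 7–0.
Plan E vs Plan C: Plan E is ranked higher on 2+1 = 3 ballots, Plan C on 4. Plan C wins 4–3.
Proposal Red vs Option I: 3 to 4, Option I.
Proposal Red vs Measure 1: Proposal Red preferred on 2+3 = 5 ballots; Proposal Red wins 5–2.
Proposal Red vs Plan C: 3+1 = 4 for Proposal Red, 3 for Plan C — Proposal Red by 4–3.
Option I vs Measure 1: Option I is ranked higher on 1+2 = 3 ballots, Measure 1 on 4. Measure 1 wins 4–3.
Option I vs Plan C: Option I is ranked higher on 2+1 = 3 ballots, Plan C on 4. Plan C wins 4–3.
Measure 1 vs Plan C: 1 for Measure 1, 6 for Plan C — Plan C by 6–1.
Each option drops at least one matchup (Plan E loses to Plan C; Proposal Red loses to Plan E; Option I loses to Plan E; Measure 1 loses to Plan E; Plan C loses to Proposal Red); the cycle Plan E > Proposal Red > Plan C > Plan E rules out a Condorcet winner.

none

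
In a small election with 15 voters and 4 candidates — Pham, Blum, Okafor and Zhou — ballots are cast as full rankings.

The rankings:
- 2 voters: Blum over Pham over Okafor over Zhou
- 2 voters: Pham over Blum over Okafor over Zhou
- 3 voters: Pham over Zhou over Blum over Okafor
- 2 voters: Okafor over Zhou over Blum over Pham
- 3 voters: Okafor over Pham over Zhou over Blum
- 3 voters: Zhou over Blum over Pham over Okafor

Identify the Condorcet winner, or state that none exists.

Check each pair by majority over 15 ballots:
Pham vs Blum: 8 to 7, Pham.
Pham vs Okafor: 10 to 5, Pham.
Pham vs Zhou: 10 to 5, Pham.
Blum vs Okafor: Blum is ranked higher on 2+2+3+3 = 10 ballots, Okafor on 5. Blum wins 10–5.
Blum vs Zhou: 4 to 11, Zhou.
Okafor vs Zhou: Okafor, 9–6.
Pham beats each of Blum, Okafor, Zhou — Pham is the Condorcet winner.

Pham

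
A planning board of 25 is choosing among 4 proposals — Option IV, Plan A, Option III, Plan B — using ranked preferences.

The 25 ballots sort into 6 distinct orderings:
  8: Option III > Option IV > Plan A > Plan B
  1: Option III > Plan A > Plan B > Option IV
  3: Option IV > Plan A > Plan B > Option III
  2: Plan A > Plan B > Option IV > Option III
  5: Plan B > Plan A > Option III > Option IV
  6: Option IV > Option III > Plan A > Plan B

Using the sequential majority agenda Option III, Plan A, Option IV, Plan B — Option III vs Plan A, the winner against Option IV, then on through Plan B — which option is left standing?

Round 1: Option III vs Plan A — 15–10, Option III advances.
Round 2: Option III vs Option IV — 14–11, Option III advances.
Round 3: Option III vs Plan B — 15–10, Option III advances.
Option III survives the agenda.

Option III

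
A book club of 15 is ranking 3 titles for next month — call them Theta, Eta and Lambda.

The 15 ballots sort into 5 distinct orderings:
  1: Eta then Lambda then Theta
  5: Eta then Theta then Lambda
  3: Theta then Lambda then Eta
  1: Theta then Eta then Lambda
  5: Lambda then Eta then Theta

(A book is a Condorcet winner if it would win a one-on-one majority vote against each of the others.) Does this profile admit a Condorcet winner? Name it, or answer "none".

none

Head-to-head results (15 members):
Theta vs Eta: Theta is ranked higher on 3+1 = 4 ballots, Eta on 11. Eta wins 11–4.
Theta vs Lambda: 9 to 6, Theta.
Eta vs Lambda: 1+5+1 = 7 for Eta, 8 for Lambda — Lambda by 8–7.
Every book loses at least once (Theta loses to Eta; Eta loses to Lambda; Lambda loses to Theta). The majority relation contains the cycle Theta → Lambda → Eta → Theta, so there is no Condorcet winner.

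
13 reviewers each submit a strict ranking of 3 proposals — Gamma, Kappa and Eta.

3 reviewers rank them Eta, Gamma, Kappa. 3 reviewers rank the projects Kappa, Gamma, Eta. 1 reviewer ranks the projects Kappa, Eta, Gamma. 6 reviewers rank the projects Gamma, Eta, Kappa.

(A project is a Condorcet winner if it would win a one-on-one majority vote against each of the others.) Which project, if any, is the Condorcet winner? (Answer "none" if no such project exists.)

Head-to-head results (13 reviewers):
Gamma vs Kappa: Gamma is ranked higher on 3+6 = 9 ballots, Kappa on 4. Gamma wins 9–4.
Gamma vs Eta: Gamma preferred on 3+6 = 9 ballots; Gamma wins 9–4.
Kappa vs Eta: 4 to 9, Eta.
Only Gamma has no losses; Gamma is the Condorcet winner.

Gamma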